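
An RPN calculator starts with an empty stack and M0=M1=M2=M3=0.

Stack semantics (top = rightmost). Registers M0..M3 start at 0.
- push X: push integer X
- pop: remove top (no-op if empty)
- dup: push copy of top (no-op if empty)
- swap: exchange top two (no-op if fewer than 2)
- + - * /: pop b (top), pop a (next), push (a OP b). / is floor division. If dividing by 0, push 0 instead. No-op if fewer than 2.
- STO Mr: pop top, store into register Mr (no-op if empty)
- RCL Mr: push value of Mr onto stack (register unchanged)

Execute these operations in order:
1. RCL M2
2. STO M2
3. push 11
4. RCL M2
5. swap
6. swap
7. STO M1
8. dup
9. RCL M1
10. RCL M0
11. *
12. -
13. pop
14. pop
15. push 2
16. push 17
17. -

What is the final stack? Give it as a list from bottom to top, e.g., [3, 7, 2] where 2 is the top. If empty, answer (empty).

After op 1 (RCL M2): stack=[0] mem=[0,0,0,0]
After op 2 (STO M2): stack=[empty] mem=[0,0,0,0]
After op 3 (push 11): stack=[11] mem=[0,0,0,0]
After op 4 (RCL M2): stack=[11,0] mem=[0,0,0,0]
After op 5 (swap): stack=[0,11] mem=[0,0,0,0]
After op 6 (swap): stack=[11,0] mem=[0,0,0,0]
After op 7 (STO M1): stack=[11] mem=[0,0,0,0]
After op 8 (dup): stack=[11,11] mem=[0,0,0,0]
After op 9 (RCL M1): stack=[11,11,0] mem=[0,0,0,0]
After op 10 (RCL M0): stack=[11,11,0,0] mem=[0,0,0,0]
After op 11 (*): stack=[11,11,0] mem=[0,0,0,0]
After op 12 (-): stack=[11,11] mem=[0,0,0,0]
After op 13 (pop): stack=[11] mem=[0,0,0,0]
After op 14 (pop): stack=[empty] mem=[0,0,0,0]
After op 15 (push 2): stack=[2] mem=[0,0,0,0]
After op 16 (push 17): stack=[2,17] mem=[0,0,0,0]
After op 17 (-): stack=[-15] mem=[0,0,0,0]

Answer: [-15]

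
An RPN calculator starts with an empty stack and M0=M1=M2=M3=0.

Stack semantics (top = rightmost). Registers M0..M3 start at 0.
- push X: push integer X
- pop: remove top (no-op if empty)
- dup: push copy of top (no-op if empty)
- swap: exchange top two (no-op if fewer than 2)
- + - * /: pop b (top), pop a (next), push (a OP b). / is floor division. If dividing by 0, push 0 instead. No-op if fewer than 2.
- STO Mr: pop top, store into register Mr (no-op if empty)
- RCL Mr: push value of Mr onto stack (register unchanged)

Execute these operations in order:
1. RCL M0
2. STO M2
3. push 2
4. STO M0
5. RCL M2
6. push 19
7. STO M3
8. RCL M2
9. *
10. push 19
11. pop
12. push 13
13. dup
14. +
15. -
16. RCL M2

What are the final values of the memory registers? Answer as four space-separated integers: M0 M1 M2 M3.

Answer: 2 0 0 19

Derivation:
After op 1 (RCL M0): stack=[0] mem=[0,0,0,0]
After op 2 (STO M2): stack=[empty] mem=[0,0,0,0]
After op 3 (push 2): stack=[2] mem=[0,0,0,0]
After op 4 (STO M0): stack=[empty] mem=[2,0,0,0]
After op 5 (RCL M2): stack=[0] mem=[2,0,0,0]
After op 6 (push 19): stack=[0,19] mem=[2,0,0,0]
After op 7 (STO M3): stack=[0] mem=[2,0,0,19]
After op 8 (RCL M2): stack=[0,0] mem=[2,0,0,19]
After op 9 (*): stack=[0] mem=[2,0,0,19]
After op 10 (push 19): stack=[0,19] mem=[2,0,0,19]
After op 11 (pop): stack=[0] mem=[2,0,0,19]
After op 12 (push 13): stack=[0,13] mem=[2,0,0,19]
After op 13 (dup): stack=[0,13,13] mem=[2,0,0,19]
After op 14 (+): stack=[0,26] mem=[2,0,0,19]
After op 15 (-): stack=[-26] mem=[2,0,0,19]
After op 16 (RCL M2): stack=[-26,0] mem=[2,0,0,19]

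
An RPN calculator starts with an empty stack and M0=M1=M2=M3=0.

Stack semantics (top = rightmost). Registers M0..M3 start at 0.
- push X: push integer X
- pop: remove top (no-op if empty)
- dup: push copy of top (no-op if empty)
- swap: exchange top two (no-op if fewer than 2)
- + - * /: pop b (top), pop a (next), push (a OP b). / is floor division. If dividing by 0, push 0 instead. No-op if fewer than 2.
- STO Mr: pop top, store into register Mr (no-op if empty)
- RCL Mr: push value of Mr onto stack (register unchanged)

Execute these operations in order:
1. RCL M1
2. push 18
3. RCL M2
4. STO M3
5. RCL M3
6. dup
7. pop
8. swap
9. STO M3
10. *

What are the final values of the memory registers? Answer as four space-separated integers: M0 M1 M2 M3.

Answer: 0 0 0 18

Derivation:
After op 1 (RCL M1): stack=[0] mem=[0,0,0,0]
After op 2 (push 18): stack=[0,18] mem=[0,0,0,0]
After op 3 (RCL M2): stack=[0,18,0] mem=[0,0,0,0]
After op 4 (STO M3): stack=[0,18] mem=[0,0,0,0]
After op 5 (RCL M3): stack=[0,18,0] mem=[0,0,0,0]
After op 6 (dup): stack=[0,18,0,0] mem=[0,0,0,0]
After op 7 (pop): stack=[0,18,0] mem=[0,0,0,0]
After op 8 (swap): stack=[0,0,18] mem=[0,0,0,0]
After op 9 (STO M3): stack=[0,0] mem=[0,0,0,18]
After op 10 (*): stack=[0] mem=[0,0,0,18]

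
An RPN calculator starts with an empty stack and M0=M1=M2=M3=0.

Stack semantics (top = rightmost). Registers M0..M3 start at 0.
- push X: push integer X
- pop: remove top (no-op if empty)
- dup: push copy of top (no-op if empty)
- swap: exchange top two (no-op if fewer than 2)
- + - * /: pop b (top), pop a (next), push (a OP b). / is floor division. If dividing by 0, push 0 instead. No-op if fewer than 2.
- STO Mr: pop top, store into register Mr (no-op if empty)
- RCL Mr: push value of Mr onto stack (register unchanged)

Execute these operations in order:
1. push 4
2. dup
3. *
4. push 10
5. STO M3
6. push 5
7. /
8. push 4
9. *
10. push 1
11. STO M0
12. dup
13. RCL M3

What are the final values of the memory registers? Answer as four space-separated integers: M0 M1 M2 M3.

Answer: 1 0 0 10

Derivation:
After op 1 (push 4): stack=[4] mem=[0,0,0,0]
After op 2 (dup): stack=[4,4] mem=[0,0,0,0]
After op 3 (*): stack=[16] mem=[0,0,0,0]
After op 4 (push 10): stack=[16,10] mem=[0,0,0,0]
After op 5 (STO M3): stack=[16] mem=[0,0,0,10]
After op 6 (push 5): stack=[16,5] mem=[0,0,0,10]
After op 7 (/): stack=[3] mem=[0,0,0,10]
After op 8 (push 4): stack=[3,4] mem=[0,0,0,10]
After op 9 (*): stack=[12] mem=[0,0,0,10]
After op 10 (push 1): stack=[12,1] mem=[0,0,0,10]
After op 11 (STO M0): stack=[12] mem=[1,0,0,10]
After op 12 (dup): stack=[12,12] mem=[1,0,0,10]
After op 13 (RCL M3): stack=[12,12,10] mem=[1,0,0,10]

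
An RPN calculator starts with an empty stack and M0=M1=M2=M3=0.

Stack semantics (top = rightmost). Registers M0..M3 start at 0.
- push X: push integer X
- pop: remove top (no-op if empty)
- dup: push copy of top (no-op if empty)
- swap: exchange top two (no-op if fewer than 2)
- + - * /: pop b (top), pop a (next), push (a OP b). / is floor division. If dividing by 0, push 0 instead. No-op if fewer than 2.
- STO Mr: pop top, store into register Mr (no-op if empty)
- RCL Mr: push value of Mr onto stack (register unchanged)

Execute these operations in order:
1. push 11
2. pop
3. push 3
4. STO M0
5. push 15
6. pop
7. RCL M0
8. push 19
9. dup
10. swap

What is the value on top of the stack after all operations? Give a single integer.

Answer: 19

Derivation:
After op 1 (push 11): stack=[11] mem=[0,0,0,0]
After op 2 (pop): stack=[empty] mem=[0,0,0,0]
After op 3 (push 3): stack=[3] mem=[0,0,0,0]
After op 4 (STO M0): stack=[empty] mem=[3,0,0,0]
After op 5 (push 15): stack=[15] mem=[3,0,0,0]
After op 6 (pop): stack=[empty] mem=[3,0,0,0]
After op 7 (RCL M0): stack=[3] mem=[3,0,0,0]
After op 8 (push 19): stack=[3,19] mem=[3,0,0,0]
After op 9 (dup): stack=[3,19,19] mem=[3,0,0,0]
After op 10 (swap): stack=[3,19,19] mem=[3,0,0,0]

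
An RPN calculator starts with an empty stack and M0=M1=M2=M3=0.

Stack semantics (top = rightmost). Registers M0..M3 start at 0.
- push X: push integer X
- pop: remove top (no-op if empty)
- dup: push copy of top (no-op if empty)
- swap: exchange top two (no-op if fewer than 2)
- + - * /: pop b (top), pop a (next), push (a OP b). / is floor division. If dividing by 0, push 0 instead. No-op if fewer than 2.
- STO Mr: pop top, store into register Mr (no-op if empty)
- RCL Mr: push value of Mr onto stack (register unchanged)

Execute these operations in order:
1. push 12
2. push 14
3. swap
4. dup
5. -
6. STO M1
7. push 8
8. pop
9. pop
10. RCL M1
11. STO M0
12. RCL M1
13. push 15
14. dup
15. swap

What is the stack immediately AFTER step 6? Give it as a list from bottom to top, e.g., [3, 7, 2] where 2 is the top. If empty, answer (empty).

After op 1 (push 12): stack=[12] mem=[0,0,0,0]
After op 2 (push 14): stack=[12,14] mem=[0,0,0,0]
After op 3 (swap): stack=[14,12] mem=[0,0,0,0]
After op 4 (dup): stack=[14,12,12] mem=[0,0,0,0]
After op 5 (-): stack=[14,0] mem=[0,0,0,0]
After op 6 (STO M1): stack=[14] mem=[0,0,0,0]

[14]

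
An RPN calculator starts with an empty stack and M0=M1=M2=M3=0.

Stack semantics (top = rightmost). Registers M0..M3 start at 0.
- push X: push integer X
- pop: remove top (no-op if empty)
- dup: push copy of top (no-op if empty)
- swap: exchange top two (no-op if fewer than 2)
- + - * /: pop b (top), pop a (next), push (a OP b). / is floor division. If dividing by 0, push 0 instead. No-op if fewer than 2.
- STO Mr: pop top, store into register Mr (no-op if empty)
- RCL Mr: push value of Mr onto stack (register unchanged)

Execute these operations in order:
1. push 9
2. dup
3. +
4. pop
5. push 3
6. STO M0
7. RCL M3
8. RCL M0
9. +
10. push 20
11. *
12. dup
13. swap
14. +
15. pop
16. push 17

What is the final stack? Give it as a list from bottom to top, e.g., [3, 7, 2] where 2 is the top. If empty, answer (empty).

After op 1 (push 9): stack=[9] mem=[0,0,0,0]
After op 2 (dup): stack=[9,9] mem=[0,0,0,0]
After op 3 (+): stack=[18] mem=[0,0,0,0]
After op 4 (pop): stack=[empty] mem=[0,0,0,0]
After op 5 (push 3): stack=[3] mem=[0,0,0,0]
After op 6 (STO M0): stack=[empty] mem=[3,0,0,0]
After op 7 (RCL M3): stack=[0] mem=[3,0,0,0]
After op 8 (RCL M0): stack=[0,3] mem=[3,0,0,0]
After op 9 (+): stack=[3] mem=[3,0,0,0]
After op 10 (push 20): stack=[3,20] mem=[3,0,0,0]
After op 11 (*): stack=[60] mem=[3,0,0,0]
After op 12 (dup): stack=[60,60] mem=[3,0,0,0]
After op 13 (swap): stack=[60,60] mem=[3,0,0,0]
After op 14 (+): stack=[120] mem=[3,0,0,0]
After op 15 (pop): stack=[empty] mem=[3,0,0,0]
After op 16 (push 17): stack=[17] mem=[3,0,0,0]

Answer: [17]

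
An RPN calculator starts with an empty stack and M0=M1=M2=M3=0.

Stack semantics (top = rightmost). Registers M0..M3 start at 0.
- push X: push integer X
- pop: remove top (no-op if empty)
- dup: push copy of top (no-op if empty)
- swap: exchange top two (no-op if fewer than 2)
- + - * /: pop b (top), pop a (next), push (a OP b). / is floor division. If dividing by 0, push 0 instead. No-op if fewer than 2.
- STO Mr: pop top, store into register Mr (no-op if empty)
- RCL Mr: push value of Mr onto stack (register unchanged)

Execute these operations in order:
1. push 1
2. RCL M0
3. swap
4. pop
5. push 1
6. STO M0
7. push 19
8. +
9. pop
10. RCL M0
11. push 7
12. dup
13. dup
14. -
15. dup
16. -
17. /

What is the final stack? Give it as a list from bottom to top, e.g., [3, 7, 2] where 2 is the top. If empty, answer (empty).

After op 1 (push 1): stack=[1] mem=[0,0,0,0]
After op 2 (RCL M0): stack=[1,0] mem=[0,0,0,0]
After op 3 (swap): stack=[0,1] mem=[0,0,0,0]
After op 4 (pop): stack=[0] mem=[0,0,0,0]
After op 5 (push 1): stack=[0,1] mem=[0,0,0,0]
After op 6 (STO M0): stack=[0] mem=[1,0,0,0]
After op 7 (push 19): stack=[0,19] mem=[1,0,0,0]
After op 8 (+): stack=[19] mem=[1,0,0,0]
After op 9 (pop): stack=[empty] mem=[1,0,0,0]
After op 10 (RCL M0): stack=[1] mem=[1,0,0,0]
After op 11 (push 7): stack=[1,7] mem=[1,0,0,0]
After op 12 (dup): stack=[1,7,7] mem=[1,0,0,0]
After op 13 (dup): stack=[1,7,7,7] mem=[1,0,0,0]
After op 14 (-): stack=[1,7,0] mem=[1,0,0,0]
After op 15 (dup): stack=[1,7,0,0] mem=[1,0,0,0]
After op 16 (-): stack=[1,7,0] mem=[1,0,0,0]
After op 17 (/): stack=[1,0] mem=[1,0,0,0]

Answer: [1, 0]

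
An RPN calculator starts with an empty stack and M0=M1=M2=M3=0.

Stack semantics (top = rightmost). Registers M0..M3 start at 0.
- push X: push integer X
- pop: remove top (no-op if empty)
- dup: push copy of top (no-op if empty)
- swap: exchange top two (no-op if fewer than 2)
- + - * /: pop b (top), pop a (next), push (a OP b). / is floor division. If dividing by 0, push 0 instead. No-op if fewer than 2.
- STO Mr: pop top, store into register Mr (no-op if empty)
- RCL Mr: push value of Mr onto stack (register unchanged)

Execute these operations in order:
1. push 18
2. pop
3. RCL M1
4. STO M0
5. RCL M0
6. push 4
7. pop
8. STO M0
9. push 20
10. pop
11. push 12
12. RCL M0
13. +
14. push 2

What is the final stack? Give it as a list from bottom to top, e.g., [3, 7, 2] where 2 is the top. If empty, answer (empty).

After op 1 (push 18): stack=[18] mem=[0,0,0,0]
After op 2 (pop): stack=[empty] mem=[0,0,0,0]
After op 3 (RCL M1): stack=[0] mem=[0,0,0,0]
After op 4 (STO M0): stack=[empty] mem=[0,0,0,0]
After op 5 (RCL M0): stack=[0] mem=[0,0,0,0]
After op 6 (push 4): stack=[0,4] mem=[0,0,0,0]
After op 7 (pop): stack=[0] mem=[0,0,0,0]
After op 8 (STO M0): stack=[empty] mem=[0,0,0,0]
After op 9 (push 20): stack=[20] mem=[0,0,0,0]
After op 10 (pop): stack=[empty] mem=[0,0,0,0]
After op 11 (push 12): stack=[12] mem=[0,0,0,0]
After op 12 (RCL M0): stack=[12,0] mem=[0,0,0,0]
After op 13 (+): stack=[12] mem=[0,0,0,0]
After op 14 (push 2): stack=[12,2] mem=[0,0,0,0]

Answer: [12, 2]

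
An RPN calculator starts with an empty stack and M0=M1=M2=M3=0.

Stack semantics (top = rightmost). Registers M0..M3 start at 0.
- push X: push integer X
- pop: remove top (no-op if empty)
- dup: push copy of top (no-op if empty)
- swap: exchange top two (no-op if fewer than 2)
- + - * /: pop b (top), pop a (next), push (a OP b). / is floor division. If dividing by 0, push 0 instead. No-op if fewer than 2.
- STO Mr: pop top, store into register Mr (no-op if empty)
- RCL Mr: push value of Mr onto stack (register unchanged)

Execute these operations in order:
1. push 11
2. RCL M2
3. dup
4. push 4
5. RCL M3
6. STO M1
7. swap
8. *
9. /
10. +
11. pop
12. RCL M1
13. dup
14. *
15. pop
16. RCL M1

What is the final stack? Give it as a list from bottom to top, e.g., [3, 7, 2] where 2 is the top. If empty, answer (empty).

After op 1 (push 11): stack=[11] mem=[0,0,0,0]
After op 2 (RCL M2): stack=[11,0] mem=[0,0,0,0]
After op 3 (dup): stack=[11,0,0] mem=[0,0,0,0]
After op 4 (push 4): stack=[11,0,0,4] mem=[0,0,0,0]
After op 5 (RCL M3): stack=[11,0,0,4,0] mem=[0,0,0,0]
After op 6 (STO M1): stack=[11,0,0,4] mem=[0,0,0,0]
After op 7 (swap): stack=[11,0,4,0] mem=[0,0,0,0]
After op 8 (*): stack=[11,0,0] mem=[0,0,0,0]
After op 9 (/): stack=[11,0] mem=[0,0,0,0]
After op 10 (+): stack=[11] mem=[0,0,0,0]
After op 11 (pop): stack=[empty] mem=[0,0,0,0]
After op 12 (RCL M1): stack=[0] mem=[0,0,0,0]
After op 13 (dup): stack=[0,0] mem=[0,0,0,0]
After op 14 (*): stack=[0] mem=[0,0,0,0]
After op 15 (pop): stack=[empty] mem=[0,0,0,0]
After op 16 (RCL M1): stack=[0] mem=[0,0,0,0]

Answer: [0]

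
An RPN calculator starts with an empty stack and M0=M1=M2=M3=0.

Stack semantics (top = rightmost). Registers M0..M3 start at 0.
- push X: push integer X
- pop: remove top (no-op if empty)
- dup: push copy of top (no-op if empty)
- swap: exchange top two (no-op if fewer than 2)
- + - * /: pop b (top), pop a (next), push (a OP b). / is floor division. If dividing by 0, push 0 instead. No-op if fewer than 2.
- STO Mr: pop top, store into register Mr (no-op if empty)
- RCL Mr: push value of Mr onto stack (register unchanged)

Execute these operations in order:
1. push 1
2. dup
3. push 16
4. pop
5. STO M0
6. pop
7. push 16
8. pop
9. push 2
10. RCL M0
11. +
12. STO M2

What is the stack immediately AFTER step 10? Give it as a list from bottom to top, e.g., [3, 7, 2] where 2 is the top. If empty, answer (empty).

After op 1 (push 1): stack=[1] mem=[0,0,0,0]
After op 2 (dup): stack=[1,1] mem=[0,0,0,0]
After op 3 (push 16): stack=[1,1,16] mem=[0,0,0,0]
After op 4 (pop): stack=[1,1] mem=[0,0,0,0]
After op 5 (STO M0): stack=[1] mem=[1,0,0,0]
After op 6 (pop): stack=[empty] mem=[1,0,0,0]
After op 7 (push 16): stack=[16] mem=[1,0,0,0]
After op 8 (pop): stack=[empty] mem=[1,0,0,0]
After op 9 (push 2): stack=[2] mem=[1,0,0,0]
After op 10 (RCL M0): stack=[2,1] mem=[1,0,0,0]

[2, 1]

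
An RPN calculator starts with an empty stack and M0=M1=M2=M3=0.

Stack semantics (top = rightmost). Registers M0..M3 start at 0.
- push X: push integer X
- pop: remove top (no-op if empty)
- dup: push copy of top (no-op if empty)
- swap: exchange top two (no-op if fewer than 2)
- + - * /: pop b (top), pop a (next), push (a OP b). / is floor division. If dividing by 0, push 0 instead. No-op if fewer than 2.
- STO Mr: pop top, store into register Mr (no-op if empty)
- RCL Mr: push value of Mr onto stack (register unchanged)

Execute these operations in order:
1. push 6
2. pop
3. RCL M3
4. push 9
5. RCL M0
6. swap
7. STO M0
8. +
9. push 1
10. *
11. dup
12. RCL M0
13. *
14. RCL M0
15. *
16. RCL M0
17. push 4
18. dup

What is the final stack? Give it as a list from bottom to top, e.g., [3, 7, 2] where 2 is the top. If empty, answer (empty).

Answer: [0, 0, 9, 4, 4]

Derivation:
After op 1 (push 6): stack=[6] mem=[0,0,0,0]
After op 2 (pop): stack=[empty] mem=[0,0,0,0]
After op 3 (RCL M3): stack=[0] mem=[0,0,0,0]
After op 4 (push 9): stack=[0,9] mem=[0,0,0,0]
After op 5 (RCL M0): stack=[0,9,0] mem=[0,0,0,0]
After op 6 (swap): stack=[0,0,9] mem=[0,0,0,0]
After op 7 (STO M0): stack=[0,0] mem=[9,0,0,0]
After op 8 (+): stack=[0] mem=[9,0,0,0]
After op 9 (push 1): stack=[0,1] mem=[9,0,0,0]
After op 10 (*): stack=[0] mem=[9,0,0,0]
After op 11 (dup): stack=[0,0] mem=[9,0,0,0]
After op 12 (RCL M0): stack=[0,0,9] mem=[9,0,0,0]
After op 13 (*): stack=[0,0] mem=[9,0,0,0]
After op 14 (RCL M0): stack=[0,0,9] mem=[9,0,0,0]
After op 15 (*): stack=[0,0] mem=[9,0,0,0]
After op 16 (RCL M0): stack=[0,0,9] mem=[9,0,0,0]
After op 17 (push 4): stack=[0,0,9,4] mem=[9,0,0,0]
After op 18 (dup): stack=[0,0,9,4,4] mem=[9,0,0,0]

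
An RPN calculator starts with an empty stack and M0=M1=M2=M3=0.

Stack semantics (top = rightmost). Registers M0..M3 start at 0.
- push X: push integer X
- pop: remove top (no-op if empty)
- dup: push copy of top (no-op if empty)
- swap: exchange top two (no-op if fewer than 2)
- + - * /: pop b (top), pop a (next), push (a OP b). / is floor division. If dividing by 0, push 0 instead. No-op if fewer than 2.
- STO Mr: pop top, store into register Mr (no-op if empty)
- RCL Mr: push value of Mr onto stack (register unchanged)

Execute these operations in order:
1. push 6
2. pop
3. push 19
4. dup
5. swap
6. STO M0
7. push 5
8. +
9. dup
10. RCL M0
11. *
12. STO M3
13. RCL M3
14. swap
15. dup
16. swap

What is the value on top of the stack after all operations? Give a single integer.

Answer: 24

Derivation:
After op 1 (push 6): stack=[6] mem=[0,0,0,0]
After op 2 (pop): stack=[empty] mem=[0,0,0,0]
After op 3 (push 19): stack=[19] mem=[0,0,0,0]
After op 4 (dup): stack=[19,19] mem=[0,0,0,0]
After op 5 (swap): stack=[19,19] mem=[0,0,0,0]
After op 6 (STO M0): stack=[19] mem=[19,0,0,0]
After op 7 (push 5): stack=[19,5] mem=[19,0,0,0]
After op 8 (+): stack=[24] mem=[19,0,0,0]
After op 9 (dup): stack=[24,24] mem=[19,0,0,0]
After op 10 (RCL M0): stack=[24,24,19] mem=[19,0,0,0]
After op 11 (*): stack=[24,456] mem=[19,0,0,0]
After op 12 (STO M3): stack=[24] mem=[19,0,0,456]
After op 13 (RCL M3): stack=[24,456] mem=[19,0,0,456]
After op 14 (swap): stack=[456,24] mem=[19,0,0,456]
After op 15 (dup): stack=[456,24,24] mem=[19,0,0,456]
After op 16 (swap): stack=[456,24,24] mem=[19,0,0,456]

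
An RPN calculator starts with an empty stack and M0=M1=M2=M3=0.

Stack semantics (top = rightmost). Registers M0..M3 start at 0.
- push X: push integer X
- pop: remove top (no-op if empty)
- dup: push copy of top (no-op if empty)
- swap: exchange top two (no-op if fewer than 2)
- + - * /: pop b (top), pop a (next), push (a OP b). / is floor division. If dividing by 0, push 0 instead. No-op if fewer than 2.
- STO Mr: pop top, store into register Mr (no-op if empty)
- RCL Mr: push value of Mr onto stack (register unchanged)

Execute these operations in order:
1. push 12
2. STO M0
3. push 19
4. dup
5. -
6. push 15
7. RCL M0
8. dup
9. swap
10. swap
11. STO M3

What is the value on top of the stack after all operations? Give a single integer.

After op 1 (push 12): stack=[12] mem=[0,0,0,0]
After op 2 (STO M0): stack=[empty] mem=[12,0,0,0]
After op 3 (push 19): stack=[19] mem=[12,0,0,0]
After op 4 (dup): stack=[19,19] mem=[12,0,0,0]
After op 5 (-): stack=[0] mem=[12,0,0,0]
After op 6 (push 15): stack=[0,15] mem=[12,0,0,0]
After op 7 (RCL M0): stack=[0,15,12] mem=[12,0,0,0]
After op 8 (dup): stack=[0,15,12,12] mem=[12,0,0,0]
After op 9 (swap): stack=[0,15,12,12] mem=[12,0,0,0]
After op 10 (swap): stack=[0,15,12,12] mem=[12,0,0,0]
After op 11 (STO M3): stack=[0,15,12] mem=[12,0,0,12]

Answer: 12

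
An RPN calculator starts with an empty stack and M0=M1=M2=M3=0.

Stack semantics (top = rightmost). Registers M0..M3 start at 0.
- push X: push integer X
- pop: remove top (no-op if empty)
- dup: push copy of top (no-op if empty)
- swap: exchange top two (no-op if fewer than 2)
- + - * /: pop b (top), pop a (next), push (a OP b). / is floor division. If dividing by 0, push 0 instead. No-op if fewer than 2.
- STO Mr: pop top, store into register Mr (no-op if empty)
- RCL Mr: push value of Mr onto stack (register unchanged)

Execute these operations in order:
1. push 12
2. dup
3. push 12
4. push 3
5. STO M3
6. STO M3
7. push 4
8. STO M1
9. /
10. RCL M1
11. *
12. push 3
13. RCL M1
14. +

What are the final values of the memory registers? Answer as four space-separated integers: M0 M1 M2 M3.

Answer: 0 4 0 12

Derivation:
After op 1 (push 12): stack=[12] mem=[0,0,0,0]
After op 2 (dup): stack=[12,12] mem=[0,0,0,0]
After op 3 (push 12): stack=[12,12,12] mem=[0,0,0,0]
After op 4 (push 3): stack=[12,12,12,3] mem=[0,0,0,0]
After op 5 (STO M3): stack=[12,12,12] mem=[0,0,0,3]
After op 6 (STO M3): stack=[12,12] mem=[0,0,0,12]
After op 7 (push 4): stack=[12,12,4] mem=[0,0,0,12]
After op 8 (STO M1): stack=[12,12] mem=[0,4,0,12]
After op 9 (/): stack=[1] mem=[0,4,0,12]
After op 10 (RCL M1): stack=[1,4] mem=[0,4,0,12]
After op 11 (*): stack=[4] mem=[0,4,0,12]
After op 12 (push 3): stack=[4,3] mem=[0,4,0,12]
After op 13 (RCL M1): stack=[4,3,4] mem=[0,4,0,12]
After op 14 (+): stack=[4,7] mem=[0,4,0,12]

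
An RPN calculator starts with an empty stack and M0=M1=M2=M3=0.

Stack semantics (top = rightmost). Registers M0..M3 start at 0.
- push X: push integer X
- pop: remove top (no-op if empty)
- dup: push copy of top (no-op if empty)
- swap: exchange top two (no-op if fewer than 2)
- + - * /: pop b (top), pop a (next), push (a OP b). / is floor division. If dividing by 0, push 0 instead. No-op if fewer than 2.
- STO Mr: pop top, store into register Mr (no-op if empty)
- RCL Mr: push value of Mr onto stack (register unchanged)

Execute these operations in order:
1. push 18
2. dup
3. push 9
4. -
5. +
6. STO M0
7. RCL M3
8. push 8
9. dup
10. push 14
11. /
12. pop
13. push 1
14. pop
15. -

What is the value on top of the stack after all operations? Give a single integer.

Answer: -8

Derivation:
After op 1 (push 18): stack=[18] mem=[0,0,0,0]
After op 2 (dup): stack=[18,18] mem=[0,0,0,0]
After op 3 (push 9): stack=[18,18,9] mem=[0,0,0,0]
After op 4 (-): stack=[18,9] mem=[0,0,0,0]
After op 5 (+): stack=[27] mem=[0,0,0,0]
After op 6 (STO M0): stack=[empty] mem=[27,0,0,0]
After op 7 (RCL M3): stack=[0] mem=[27,0,0,0]
After op 8 (push 8): stack=[0,8] mem=[27,0,0,0]
After op 9 (dup): stack=[0,8,8] mem=[27,0,0,0]
After op 10 (push 14): stack=[0,8,8,14] mem=[27,0,0,0]
After op 11 (/): stack=[0,8,0] mem=[27,0,0,0]
After op 12 (pop): stack=[0,8] mem=[27,0,0,0]
After op 13 (push 1): stack=[0,8,1] mem=[27,0,0,0]
After op 14 (pop): stack=[0,8] mem=[27,0,0,0]
After op 15 (-): stack=[-8] mem=[27,0,0,0]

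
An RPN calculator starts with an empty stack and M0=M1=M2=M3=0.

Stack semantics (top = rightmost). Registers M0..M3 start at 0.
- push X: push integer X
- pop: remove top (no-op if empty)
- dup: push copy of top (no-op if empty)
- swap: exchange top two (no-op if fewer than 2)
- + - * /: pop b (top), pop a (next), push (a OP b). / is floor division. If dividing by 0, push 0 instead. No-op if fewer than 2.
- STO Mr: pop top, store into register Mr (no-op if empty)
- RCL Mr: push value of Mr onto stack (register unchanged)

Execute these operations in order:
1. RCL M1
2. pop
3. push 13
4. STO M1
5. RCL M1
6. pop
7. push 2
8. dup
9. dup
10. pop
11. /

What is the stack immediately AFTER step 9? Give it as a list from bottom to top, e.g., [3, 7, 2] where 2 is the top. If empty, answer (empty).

After op 1 (RCL M1): stack=[0] mem=[0,0,0,0]
After op 2 (pop): stack=[empty] mem=[0,0,0,0]
After op 3 (push 13): stack=[13] mem=[0,0,0,0]
After op 4 (STO M1): stack=[empty] mem=[0,13,0,0]
After op 5 (RCL M1): stack=[13] mem=[0,13,0,0]
After op 6 (pop): stack=[empty] mem=[0,13,0,0]
After op 7 (push 2): stack=[2] mem=[0,13,0,0]
After op 8 (dup): stack=[2,2] mem=[0,13,0,0]
After op 9 (dup): stack=[2,2,2] mem=[0,13,0,0]

[2, 2, 2]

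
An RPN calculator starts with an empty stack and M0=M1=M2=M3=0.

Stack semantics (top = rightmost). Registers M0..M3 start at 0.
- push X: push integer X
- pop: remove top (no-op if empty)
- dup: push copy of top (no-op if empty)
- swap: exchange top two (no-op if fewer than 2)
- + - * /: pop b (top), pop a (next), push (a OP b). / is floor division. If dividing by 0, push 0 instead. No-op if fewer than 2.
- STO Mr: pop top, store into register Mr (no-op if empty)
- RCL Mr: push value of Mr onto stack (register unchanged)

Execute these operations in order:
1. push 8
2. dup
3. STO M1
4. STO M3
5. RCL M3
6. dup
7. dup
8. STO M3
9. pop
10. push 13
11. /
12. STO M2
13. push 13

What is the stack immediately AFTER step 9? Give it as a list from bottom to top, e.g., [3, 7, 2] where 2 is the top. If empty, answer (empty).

After op 1 (push 8): stack=[8] mem=[0,0,0,0]
After op 2 (dup): stack=[8,8] mem=[0,0,0,0]
After op 3 (STO M1): stack=[8] mem=[0,8,0,0]
After op 4 (STO M3): stack=[empty] mem=[0,8,0,8]
After op 5 (RCL M3): stack=[8] mem=[0,8,0,8]
After op 6 (dup): stack=[8,8] mem=[0,8,0,8]
After op 7 (dup): stack=[8,8,8] mem=[0,8,0,8]
After op 8 (STO M3): stack=[8,8] mem=[0,8,0,8]
After op 9 (pop): stack=[8] mem=[0,8,0,8]

[8]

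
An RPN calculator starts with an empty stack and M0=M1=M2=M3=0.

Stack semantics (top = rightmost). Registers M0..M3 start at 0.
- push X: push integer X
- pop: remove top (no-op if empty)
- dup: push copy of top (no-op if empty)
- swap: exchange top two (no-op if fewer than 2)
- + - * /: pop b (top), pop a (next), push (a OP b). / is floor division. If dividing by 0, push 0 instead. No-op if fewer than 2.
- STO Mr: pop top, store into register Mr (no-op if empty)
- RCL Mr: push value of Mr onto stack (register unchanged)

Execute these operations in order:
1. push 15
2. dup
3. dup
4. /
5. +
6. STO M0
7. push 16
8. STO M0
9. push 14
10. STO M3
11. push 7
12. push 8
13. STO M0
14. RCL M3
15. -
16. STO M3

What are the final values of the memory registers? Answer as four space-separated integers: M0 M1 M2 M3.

Answer: 8 0 0 -7

Derivation:
After op 1 (push 15): stack=[15] mem=[0,0,0,0]
After op 2 (dup): stack=[15,15] mem=[0,0,0,0]
After op 3 (dup): stack=[15,15,15] mem=[0,0,0,0]
After op 4 (/): stack=[15,1] mem=[0,0,0,0]
After op 5 (+): stack=[16] mem=[0,0,0,0]
After op 6 (STO M0): stack=[empty] mem=[16,0,0,0]
After op 7 (push 16): stack=[16] mem=[16,0,0,0]
After op 8 (STO M0): stack=[empty] mem=[16,0,0,0]
After op 9 (push 14): stack=[14] mem=[16,0,0,0]
After op 10 (STO M3): stack=[empty] mem=[16,0,0,14]
After op 11 (push 7): stack=[7] mem=[16,0,0,14]
After op 12 (push 8): stack=[7,8] mem=[16,0,0,14]
After op 13 (STO M0): stack=[7] mem=[8,0,0,14]
After op 14 (RCL M3): stack=[7,14] mem=[8,0,0,14]
After op 15 (-): stack=[-7] mem=[8,0,0,14]
After op 16 (STO M3): stack=[empty] mem=[8,0,0,-7]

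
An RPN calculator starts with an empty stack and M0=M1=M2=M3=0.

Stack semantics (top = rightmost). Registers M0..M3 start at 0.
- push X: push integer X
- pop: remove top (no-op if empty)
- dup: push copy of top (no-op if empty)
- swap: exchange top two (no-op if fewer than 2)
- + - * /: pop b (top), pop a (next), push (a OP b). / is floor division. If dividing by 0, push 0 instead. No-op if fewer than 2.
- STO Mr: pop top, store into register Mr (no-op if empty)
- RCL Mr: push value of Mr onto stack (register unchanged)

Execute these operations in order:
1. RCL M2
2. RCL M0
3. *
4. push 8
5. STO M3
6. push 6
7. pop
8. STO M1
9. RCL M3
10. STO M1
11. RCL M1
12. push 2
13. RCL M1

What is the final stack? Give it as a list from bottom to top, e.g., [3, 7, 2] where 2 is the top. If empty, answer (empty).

After op 1 (RCL M2): stack=[0] mem=[0,0,0,0]
After op 2 (RCL M0): stack=[0,0] mem=[0,0,0,0]
After op 3 (*): stack=[0] mem=[0,0,0,0]
After op 4 (push 8): stack=[0,8] mem=[0,0,0,0]
After op 5 (STO M3): stack=[0] mem=[0,0,0,8]
After op 6 (push 6): stack=[0,6] mem=[0,0,0,8]
After op 7 (pop): stack=[0] mem=[0,0,0,8]
After op 8 (STO M1): stack=[empty] mem=[0,0,0,8]
After op 9 (RCL M3): stack=[8] mem=[0,0,0,8]
After op 10 (STO M1): stack=[empty] mem=[0,8,0,8]
After op 11 (RCL M1): stack=[8] mem=[0,8,0,8]
After op 12 (push 2): stack=[8,2] mem=[0,8,0,8]
After op 13 (RCL M1): stack=[8,2,8] mem=[0,8,0,8]

Answer: [8, 2, 8]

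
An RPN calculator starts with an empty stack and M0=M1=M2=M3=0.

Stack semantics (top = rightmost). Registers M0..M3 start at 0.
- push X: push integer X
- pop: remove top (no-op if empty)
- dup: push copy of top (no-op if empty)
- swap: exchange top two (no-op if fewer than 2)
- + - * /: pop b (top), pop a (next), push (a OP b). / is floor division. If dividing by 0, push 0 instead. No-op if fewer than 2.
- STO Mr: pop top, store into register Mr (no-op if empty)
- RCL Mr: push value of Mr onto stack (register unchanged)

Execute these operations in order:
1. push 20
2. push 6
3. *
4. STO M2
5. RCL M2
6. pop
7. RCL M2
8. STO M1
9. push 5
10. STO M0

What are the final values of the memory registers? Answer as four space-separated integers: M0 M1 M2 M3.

Answer: 5 120 120 0

Derivation:
After op 1 (push 20): stack=[20] mem=[0,0,0,0]
After op 2 (push 6): stack=[20,6] mem=[0,0,0,0]
After op 3 (*): stack=[120] mem=[0,0,0,0]
After op 4 (STO M2): stack=[empty] mem=[0,0,120,0]
After op 5 (RCL M2): stack=[120] mem=[0,0,120,0]
After op 6 (pop): stack=[empty] mem=[0,0,120,0]
After op 7 (RCL M2): stack=[120] mem=[0,0,120,0]
After op 8 (STO M1): stack=[empty] mem=[0,120,120,0]
After op 9 (push 5): stack=[5] mem=[0,120,120,0]
After op 10 (STO M0): stack=[empty] mem=[5,120,120,0]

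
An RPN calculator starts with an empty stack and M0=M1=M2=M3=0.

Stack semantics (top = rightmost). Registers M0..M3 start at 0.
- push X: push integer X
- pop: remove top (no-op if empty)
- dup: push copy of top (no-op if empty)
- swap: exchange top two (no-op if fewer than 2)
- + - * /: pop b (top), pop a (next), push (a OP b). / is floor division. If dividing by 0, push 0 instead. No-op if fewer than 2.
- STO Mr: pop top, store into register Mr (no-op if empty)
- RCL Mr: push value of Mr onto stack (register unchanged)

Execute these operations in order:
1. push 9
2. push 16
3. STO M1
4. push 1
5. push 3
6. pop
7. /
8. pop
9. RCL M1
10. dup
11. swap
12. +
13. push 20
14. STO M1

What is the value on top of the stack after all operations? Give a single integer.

After op 1 (push 9): stack=[9] mem=[0,0,0,0]
After op 2 (push 16): stack=[9,16] mem=[0,0,0,0]
After op 3 (STO M1): stack=[9] mem=[0,16,0,0]
After op 4 (push 1): stack=[9,1] mem=[0,16,0,0]
After op 5 (push 3): stack=[9,1,3] mem=[0,16,0,0]
After op 6 (pop): stack=[9,1] mem=[0,16,0,0]
After op 7 (/): stack=[9] mem=[0,16,0,0]
After op 8 (pop): stack=[empty] mem=[0,16,0,0]
After op 9 (RCL M1): stack=[16] mem=[0,16,0,0]
After op 10 (dup): stack=[16,16] mem=[0,16,0,0]
After op 11 (swap): stack=[16,16] mem=[0,16,0,0]
After op 12 (+): stack=[32] mem=[0,16,0,0]
After op 13 (push 20): stack=[32,20] mem=[0,16,0,0]
After op 14 (STO M1): stack=[32] mem=[0,20,0,0]

Answer: 32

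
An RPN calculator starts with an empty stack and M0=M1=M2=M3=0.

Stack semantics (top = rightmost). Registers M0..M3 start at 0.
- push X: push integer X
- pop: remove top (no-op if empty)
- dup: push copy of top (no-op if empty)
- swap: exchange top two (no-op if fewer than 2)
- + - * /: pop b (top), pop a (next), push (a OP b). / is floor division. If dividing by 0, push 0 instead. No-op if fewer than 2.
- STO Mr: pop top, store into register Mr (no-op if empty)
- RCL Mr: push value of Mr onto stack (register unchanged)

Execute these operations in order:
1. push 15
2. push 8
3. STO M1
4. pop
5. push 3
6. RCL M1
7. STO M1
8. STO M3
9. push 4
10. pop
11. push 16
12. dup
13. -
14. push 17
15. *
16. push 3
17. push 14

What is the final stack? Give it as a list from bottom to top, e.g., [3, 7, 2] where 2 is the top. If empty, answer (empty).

Answer: [0, 3, 14]

Derivation:
After op 1 (push 15): stack=[15] mem=[0,0,0,0]
After op 2 (push 8): stack=[15,8] mem=[0,0,0,0]
After op 3 (STO M1): stack=[15] mem=[0,8,0,0]
After op 4 (pop): stack=[empty] mem=[0,8,0,0]
After op 5 (push 3): stack=[3] mem=[0,8,0,0]
After op 6 (RCL M1): stack=[3,8] mem=[0,8,0,0]
After op 7 (STO M1): stack=[3] mem=[0,8,0,0]
After op 8 (STO M3): stack=[empty] mem=[0,8,0,3]
After op 9 (push 4): stack=[4] mem=[0,8,0,3]
After op 10 (pop): stack=[empty] mem=[0,8,0,3]
After op 11 (push 16): stack=[16] mem=[0,8,0,3]
After op 12 (dup): stack=[16,16] mem=[0,8,0,3]
After op 13 (-): stack=[0] mem=[0,8,0,3]
After op 14 (push 17): stack=[0,17] mem=[0,8,0,3]
After op 15 (*): stack=[0] mem=[0,8,0,3]
After op 16 (push 3): stack=[0,3] mem=[0,8,0,3]
After op 17 (push 14): stack=[0,3,14] mem=[0,8,0,3]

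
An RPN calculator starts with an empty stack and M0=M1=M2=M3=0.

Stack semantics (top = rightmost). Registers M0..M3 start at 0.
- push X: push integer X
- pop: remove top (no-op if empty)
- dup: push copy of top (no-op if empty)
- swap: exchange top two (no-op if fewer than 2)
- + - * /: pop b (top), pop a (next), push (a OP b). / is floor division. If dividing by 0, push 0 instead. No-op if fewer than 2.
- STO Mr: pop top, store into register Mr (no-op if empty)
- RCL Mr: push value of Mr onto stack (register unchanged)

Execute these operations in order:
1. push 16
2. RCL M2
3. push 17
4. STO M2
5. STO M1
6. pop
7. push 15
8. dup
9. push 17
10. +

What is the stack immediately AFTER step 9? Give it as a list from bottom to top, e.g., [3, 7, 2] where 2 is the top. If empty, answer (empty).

After op 1 (push 16): stack=[16] mem=[0,0,0,0]
After op 2 (RCL M2): stack=[16,0] mem=[0,0,0,0]
After op 3 (push 17): stack=[16,0,17] mem=[0,0,0,0]
After op 4 (STO M2): stack=[16,0] mem=[0,0,17,0]
After op 5 (STO M1): stack=[16] mem=[0,0,17,0]
After op 6 (pop): stack=[empty] mem=[0,0,17,0]
After op 7 (push 15): stack=[15] mem=[0,0,17,0]
After op 8 (dup): stack=[15,15] mem=[0,0,17,0]
After op 9 (push 17): stack=[15,15,17] mem=[0,0,17,0]

[15, 15, 17]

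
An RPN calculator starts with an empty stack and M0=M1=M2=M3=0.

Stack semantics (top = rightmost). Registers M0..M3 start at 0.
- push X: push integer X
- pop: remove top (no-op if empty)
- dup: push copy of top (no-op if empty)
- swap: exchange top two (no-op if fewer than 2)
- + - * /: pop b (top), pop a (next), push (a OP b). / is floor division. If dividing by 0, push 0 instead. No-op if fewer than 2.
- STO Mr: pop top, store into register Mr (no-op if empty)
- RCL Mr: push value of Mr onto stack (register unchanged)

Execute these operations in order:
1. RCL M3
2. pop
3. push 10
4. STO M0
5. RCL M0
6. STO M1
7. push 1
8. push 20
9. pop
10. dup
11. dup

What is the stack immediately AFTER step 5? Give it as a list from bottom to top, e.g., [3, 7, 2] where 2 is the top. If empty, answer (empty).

After op 1 (RCL M3): stack=[0] mem=[0,0,0,0]
After op 2 (pop): stack=[empty] mem=[0,0,0,0]
After op 3 (push 10): stack=[10] mem=[0,0,0,0]
After op 4 (STO M0): stack=[empty] mem=[10,0,0,0]
After op 5 (RCL M0): stack=[10] mem=[10,0,0,0]

[10]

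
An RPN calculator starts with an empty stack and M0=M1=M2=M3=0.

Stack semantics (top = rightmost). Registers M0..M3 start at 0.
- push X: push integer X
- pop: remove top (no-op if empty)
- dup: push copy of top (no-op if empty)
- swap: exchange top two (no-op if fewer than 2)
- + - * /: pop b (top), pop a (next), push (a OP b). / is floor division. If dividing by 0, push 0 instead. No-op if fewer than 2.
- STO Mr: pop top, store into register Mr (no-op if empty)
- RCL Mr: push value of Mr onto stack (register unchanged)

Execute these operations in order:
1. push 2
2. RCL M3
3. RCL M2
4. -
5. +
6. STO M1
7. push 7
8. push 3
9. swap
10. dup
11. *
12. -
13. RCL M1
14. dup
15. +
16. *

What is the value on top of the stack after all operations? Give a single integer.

After op 1 (push 2): stack=[2] mem=[0,0,0,0]
After op 2 (RCL M3): stack=[2,0] mem=[0,0,0,0]
After op 3 (RCL M2): stack=[2,0,0] mem=[0,0,0,0]
After op 4 (-): stack=[2,0] mem=[0,0,0,0]
After op 5 (+): stack=[2] mem=[0,0,0,0]
After op 6 (STO M1): stack=[empty] mem=[0,2,0,0]
After op 7 (push 7): stack=[7] mem=[0,2,0,0]
After op 8 (push 3): stack=[7,3] mem=[0,2,0,0]
After op 9 (swap): stack=[3,7] mem=[0,2,0,0]
After op 10 (dup): stack=[3,7,7] mem=[0,2,0,0]
After op 11 (*): stack=[3,49] mem=[0,2,0,0]
After op 12 (-): stack=[-46] mem=[0,2,0,0]
After op 13 (RCL M1): stack=[-46,2] mem=[0,2,0,0]
After op 14 (dup): stack=[-46,2,2] mem=[0,2,0,0]
After op 15 (+): stack=[-46,4] mem=[0,2,0,0]
After op 16 (*): stack=[-184] mem=[0,2,0,0]

Answer: -184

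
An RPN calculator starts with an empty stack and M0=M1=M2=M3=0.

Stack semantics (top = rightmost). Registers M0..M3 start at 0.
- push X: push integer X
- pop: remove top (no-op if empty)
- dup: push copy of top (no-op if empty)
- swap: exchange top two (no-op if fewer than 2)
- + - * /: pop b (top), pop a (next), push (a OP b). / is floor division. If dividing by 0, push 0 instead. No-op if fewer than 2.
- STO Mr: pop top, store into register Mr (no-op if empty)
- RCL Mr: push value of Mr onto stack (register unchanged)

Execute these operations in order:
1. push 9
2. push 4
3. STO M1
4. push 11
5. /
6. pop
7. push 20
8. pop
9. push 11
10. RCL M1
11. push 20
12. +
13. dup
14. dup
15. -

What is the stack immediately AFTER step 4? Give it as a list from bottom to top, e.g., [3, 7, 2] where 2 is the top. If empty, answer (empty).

After op 1 (push 9): stack=[9] mem=[0,0,0,0]
After op 2 (push 4): stack=[9,4] mem=[0,0,0,0]
After op 3 (STO M1): stack=[9] mem=[0,4,0,0]
After op 4 (push 11): stack=[9,11] mem=[0,4,0,0]

[9, 11]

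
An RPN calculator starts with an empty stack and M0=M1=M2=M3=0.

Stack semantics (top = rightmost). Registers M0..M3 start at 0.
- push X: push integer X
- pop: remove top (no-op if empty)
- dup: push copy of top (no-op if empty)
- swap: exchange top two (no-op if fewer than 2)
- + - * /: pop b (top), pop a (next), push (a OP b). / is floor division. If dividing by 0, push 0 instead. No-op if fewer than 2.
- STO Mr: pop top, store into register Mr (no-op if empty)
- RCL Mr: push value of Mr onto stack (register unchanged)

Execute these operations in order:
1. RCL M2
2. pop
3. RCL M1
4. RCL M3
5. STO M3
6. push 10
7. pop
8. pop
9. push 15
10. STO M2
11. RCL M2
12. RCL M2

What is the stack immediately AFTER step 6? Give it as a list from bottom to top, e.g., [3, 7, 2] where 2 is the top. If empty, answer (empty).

After op 1 (RCL M2): stack=[0] mem=[0,0,0,0]
After op 2 (pop): stack=[empty] mem=[0,0,0,0]
After op 3 (RCL M1): stack=[0] mem=[0,0,0,0]
After op 4 (RCL M3): stack=[0,0] mem=[0,0,0,0]
After op 5 (STO M3): stack=[0] mem=[0,0,0,0]
After op 6 (push 10): stack=[0,10] mem=[0,0,0,0]

[0, 10]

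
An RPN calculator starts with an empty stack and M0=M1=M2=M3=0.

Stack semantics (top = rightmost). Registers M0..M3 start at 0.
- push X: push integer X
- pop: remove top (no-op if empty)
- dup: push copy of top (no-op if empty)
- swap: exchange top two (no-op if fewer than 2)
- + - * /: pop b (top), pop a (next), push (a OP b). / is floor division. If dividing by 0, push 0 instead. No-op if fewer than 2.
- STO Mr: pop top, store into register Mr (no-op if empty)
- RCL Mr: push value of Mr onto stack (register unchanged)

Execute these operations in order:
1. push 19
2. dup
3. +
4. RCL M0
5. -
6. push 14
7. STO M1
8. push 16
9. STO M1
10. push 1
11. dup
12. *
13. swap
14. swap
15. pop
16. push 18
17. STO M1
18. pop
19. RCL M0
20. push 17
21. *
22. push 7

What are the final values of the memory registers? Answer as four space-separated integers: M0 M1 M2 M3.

After op 1 (push 19): stack=[19] mem=[0,0,0,0]
After op 2 (dup): stack=[19,19] mem=[0,0,0,0]
After op 3 (+): stack=[38] mem=[0,0,0,0]
After op 4 (RCL M0): stack=[38,0] mem=[0,0,0,0]
After op 5 (-): stack=[38] mem=[0,0,0,0]
After op 6 (push 14): stack=[38,14] mem=[0,0,0,0]
After op 7 (STO M1): stack=[38] mem=[0,14,0,0]
After op 8 (push 16): stack=[38,16] mem=[0,14,0,0]
After op 9 (STO M1): stack=[38] mem=[0,16,0,0]
After op 10 (push 1): stack=[38,1] mem=[0,16,0,0]
After op 11 (dup): stack=[38,1,1] mem=[0,16,0,0]
After op 12 (*): stack=[38,1] mem=[0,16,0,0]
After op 13 (swap): stack=[1,38] mem=[0,16,0,0]
After op 14 (swap): stack=[38,1] mem=[0,16,0,0]
After op 15 (pop): stack=[38] mem=[0,16,0,0]
After op 16 (push 18): stack=[38,18] mem=[0,16,0,0]
After op 17 (STO M1): stack=[38] mem=[0,18,0,0]
After op 18 (pop): stack=[empty] mem=[0,18,0,0]
After op 19 (RCL M0): stack=[0] mem=[0,18,0,0]
After op 20 (push 17): stack=[0,17] mem=[0,18,0,0]
After op 21 (*): stack=[0] mem=[0,18,0,0]
After op 22 (push 7): stack=[0,7] mem=[0,18,0,0]

Answer: 0 18 0 0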